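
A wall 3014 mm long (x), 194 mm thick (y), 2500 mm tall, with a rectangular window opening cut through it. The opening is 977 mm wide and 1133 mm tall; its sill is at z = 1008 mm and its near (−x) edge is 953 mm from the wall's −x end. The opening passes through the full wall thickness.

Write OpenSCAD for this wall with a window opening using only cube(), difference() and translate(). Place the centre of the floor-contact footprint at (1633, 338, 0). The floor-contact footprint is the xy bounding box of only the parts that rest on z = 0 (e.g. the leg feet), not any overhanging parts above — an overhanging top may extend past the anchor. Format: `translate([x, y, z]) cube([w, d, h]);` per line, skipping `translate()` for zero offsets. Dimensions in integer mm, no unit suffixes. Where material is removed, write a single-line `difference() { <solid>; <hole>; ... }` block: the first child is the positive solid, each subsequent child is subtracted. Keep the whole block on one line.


difference() { translate([126, 241, 0]) cube([3014, 194, 2500]); translate([1079, 241, 1008]) cube([977, 194, 1133]); }


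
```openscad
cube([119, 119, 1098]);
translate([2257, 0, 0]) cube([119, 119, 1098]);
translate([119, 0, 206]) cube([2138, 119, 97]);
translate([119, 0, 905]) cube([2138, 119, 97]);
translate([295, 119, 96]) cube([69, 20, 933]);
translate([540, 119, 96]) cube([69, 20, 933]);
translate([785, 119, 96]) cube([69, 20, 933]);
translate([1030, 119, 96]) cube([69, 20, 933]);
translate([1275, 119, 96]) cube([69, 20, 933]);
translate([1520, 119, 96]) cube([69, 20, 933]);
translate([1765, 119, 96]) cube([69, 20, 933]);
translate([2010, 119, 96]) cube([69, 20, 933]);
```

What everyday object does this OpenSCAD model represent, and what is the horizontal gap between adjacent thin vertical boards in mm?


A fence section. The picket gap is 176 mm.

Two posts, two rails, 8 pickets — a fence section. Span 2138 mm holds 8 pickets of 69 mm with 9 equal gaps: ⌊(2138 − 8·69) / 9⌋ = 176 mm.


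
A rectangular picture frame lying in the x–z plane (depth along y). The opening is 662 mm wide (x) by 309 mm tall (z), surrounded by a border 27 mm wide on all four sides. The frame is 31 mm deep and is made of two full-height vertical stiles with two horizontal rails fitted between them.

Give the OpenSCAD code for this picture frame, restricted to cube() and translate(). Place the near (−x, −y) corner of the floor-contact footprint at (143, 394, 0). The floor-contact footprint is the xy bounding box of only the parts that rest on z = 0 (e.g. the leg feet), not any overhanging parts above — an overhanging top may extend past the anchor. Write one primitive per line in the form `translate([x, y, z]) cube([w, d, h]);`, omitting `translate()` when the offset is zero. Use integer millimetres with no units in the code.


translate([143, 394, 0]) cube([27, 31, 363]);
translate([832, 394, 0]) cube([27, 31, 363]);
translate([170, 394, 0]) cube([662, 31, 27]);
translate([170, 394, 336]) cube([662, 31, 27]);


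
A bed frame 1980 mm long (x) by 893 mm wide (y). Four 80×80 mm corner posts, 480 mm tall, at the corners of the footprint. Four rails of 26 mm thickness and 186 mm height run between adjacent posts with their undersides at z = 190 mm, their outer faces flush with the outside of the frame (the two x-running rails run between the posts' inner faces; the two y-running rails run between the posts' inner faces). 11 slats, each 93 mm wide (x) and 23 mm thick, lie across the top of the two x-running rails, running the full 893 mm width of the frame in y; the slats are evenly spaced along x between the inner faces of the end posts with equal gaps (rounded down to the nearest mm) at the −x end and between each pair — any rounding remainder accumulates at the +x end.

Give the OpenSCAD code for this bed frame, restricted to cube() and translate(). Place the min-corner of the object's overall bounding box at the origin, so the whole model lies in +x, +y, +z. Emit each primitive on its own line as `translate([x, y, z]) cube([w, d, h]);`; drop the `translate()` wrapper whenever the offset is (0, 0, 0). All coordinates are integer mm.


cube([80, 80, 480]);
translate([0, 813, 0]) cube([80, 80, 480]);
translate([1900, 0, 0]) cube([80, 80, 480]);
translate([1900, 813, 0]) cube([80, 80, 480]);
translate([80, 0, 190]) cube([1820, 26, 186]);
translate([80, 867, 190]) cube([1820, 26, 186]);
translate([0, 80, 190]) cube([26, 733, 186]);
translate([1954, 80, 190]) cube([26, 733, 186]);
translate([146, 0, 376]) cube([93, 893, 23]);
translate([305, 0, 376]) cube([93, 893, 23]);
translate([464, 0, 376]) cube([93, 893, 23]);
translate([623, 0, 376]) cube([93, 893, 23]);
translate([782, 0, 376]) cube([93, 893, 23]);
translate([941, 0, 376]) cube([93, 893, 23]);
translate([1100, 0, 376]) cube([93, 893, 23]);
translate([1259, 0, 376]) cube([93, 893, 23]);
translate([1418, 0, 376]) cube([93, 893, 23]);
translate([1577, 0, 376]) cube([93, 893, 23]);
translate([1736, 0, 376]) cube([93, 893, 23]);


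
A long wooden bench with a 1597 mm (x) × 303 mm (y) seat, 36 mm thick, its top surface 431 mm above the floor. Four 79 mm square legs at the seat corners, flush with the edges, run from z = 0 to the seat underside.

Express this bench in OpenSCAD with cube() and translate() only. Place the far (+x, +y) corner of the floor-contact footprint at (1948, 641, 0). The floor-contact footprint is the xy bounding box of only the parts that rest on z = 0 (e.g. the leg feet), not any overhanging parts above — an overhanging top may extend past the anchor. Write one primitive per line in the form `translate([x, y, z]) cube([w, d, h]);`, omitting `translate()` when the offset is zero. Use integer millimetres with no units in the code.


// leg_h = 431 − 36 = 395
translate([351, 338, 395]) cube([1597, 303, 36]);
translate([351, 338, 0]) cube([79, 79, 395]);
translate([351, 562, 0]) cube([79, 79, 395]);
translate([1869, 338, 0]) cube([79, 79, 395]);
translate([1869, 562, 0]) cube([79, 79, 395]);


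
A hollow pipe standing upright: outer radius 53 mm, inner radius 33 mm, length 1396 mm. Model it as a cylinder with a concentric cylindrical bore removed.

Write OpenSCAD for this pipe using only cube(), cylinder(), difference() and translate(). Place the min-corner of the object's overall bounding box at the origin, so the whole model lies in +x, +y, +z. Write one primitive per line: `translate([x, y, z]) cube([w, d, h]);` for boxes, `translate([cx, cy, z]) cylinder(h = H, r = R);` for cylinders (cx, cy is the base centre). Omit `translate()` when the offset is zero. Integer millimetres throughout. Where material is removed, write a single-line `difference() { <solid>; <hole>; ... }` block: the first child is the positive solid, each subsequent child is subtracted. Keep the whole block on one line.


difference() { translate([53, 53, 0]) cylinder(h = 1396, r = 53); translate([53, 53, 0]) cylinder(h = 1396, r = 33); }


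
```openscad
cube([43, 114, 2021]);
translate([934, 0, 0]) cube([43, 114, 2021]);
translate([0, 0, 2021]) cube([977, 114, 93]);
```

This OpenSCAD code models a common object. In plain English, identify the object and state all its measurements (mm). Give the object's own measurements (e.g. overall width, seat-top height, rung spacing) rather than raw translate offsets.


A door frame. The clear opening is 891 mm wide and 2021 mm high. Two 43 mm wide jambs, 114 mm deep, stand either side of the opening from the floor to the top of the opening. A 93 mm thick head sits across the top of both jambs, spanning the full outside width of the frame.


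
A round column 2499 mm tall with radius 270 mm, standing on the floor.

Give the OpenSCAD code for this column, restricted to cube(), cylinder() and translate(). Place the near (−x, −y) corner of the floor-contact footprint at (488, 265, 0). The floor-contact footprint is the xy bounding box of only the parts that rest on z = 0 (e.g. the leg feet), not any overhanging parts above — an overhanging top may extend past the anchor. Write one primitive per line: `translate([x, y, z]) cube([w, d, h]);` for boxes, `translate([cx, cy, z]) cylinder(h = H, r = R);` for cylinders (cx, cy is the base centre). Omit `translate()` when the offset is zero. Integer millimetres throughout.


translate([758, 535, 0]) cylinder(h = 2499, r = 270);


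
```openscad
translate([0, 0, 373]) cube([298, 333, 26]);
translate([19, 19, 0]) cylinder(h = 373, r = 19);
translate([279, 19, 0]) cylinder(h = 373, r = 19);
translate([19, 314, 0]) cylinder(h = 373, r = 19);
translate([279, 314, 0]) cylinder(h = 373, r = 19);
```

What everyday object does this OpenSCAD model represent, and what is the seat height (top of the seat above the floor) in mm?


A stool. The seat height is 399 mm.

A 298×333×26 slab at z = 373 on four corner cylinders — a stool. The seat top is 373 + 26 = 399 mm.


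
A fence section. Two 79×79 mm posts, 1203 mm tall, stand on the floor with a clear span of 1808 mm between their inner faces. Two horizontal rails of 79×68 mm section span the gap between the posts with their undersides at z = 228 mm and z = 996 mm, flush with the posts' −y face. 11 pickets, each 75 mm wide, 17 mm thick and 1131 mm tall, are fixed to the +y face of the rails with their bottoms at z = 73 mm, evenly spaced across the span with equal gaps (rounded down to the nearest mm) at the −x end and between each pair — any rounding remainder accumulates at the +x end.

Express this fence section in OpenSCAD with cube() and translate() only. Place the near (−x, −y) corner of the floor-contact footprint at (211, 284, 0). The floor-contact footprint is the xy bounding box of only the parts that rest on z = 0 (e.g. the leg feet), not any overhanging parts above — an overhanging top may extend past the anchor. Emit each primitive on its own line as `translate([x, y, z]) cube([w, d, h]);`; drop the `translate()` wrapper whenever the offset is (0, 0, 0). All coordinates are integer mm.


translate([211, 284, 0]) cube([79, 79, 1203]);
translate([2098, 284, 0]) cube([79, 79, 1203]);
translate([290, 284, 228]) cube([1808, 79, 68]);
translate([290, 284, 996]) cube([1808, 79, 68]);
translate([371, 363, 73]) cube([75, 17, 1131]);
translate([527, 363, 73]) cube([75, 17, 1131]);
translate([683, 363, 73]) cube([75, 17, 1131]);
translate([839, 363, 73]) cube([75, 17, 1131]);
translate([995, 363, 73]) cube([75, 17, 1131]);
translate([1151, 363, 73]) cube([75, 17, 1131]);
translate([1307, 363, 73]) cube([75, 17, 1131]);
translate([1463, 363, 73]) cube([75, 17, 1131]);
translate([1619, 363, 73]) cube([75, 17, 1131]);
translate([1775, 363, 73]) cube([75, 17, 1131]);
translate([1931, 363, 73]) cube([75, 17, 1131]);


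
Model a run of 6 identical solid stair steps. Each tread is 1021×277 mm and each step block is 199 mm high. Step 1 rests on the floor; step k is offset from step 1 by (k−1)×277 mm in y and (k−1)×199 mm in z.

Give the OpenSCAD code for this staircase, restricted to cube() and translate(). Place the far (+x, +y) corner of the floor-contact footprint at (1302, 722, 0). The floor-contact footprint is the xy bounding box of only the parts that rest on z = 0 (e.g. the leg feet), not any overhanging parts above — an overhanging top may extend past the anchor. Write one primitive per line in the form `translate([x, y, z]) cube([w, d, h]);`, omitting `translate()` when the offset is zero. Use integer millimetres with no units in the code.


translate([281, 445, 0]) cube([1021, 277, 199]);
translate([281, 722, 199]) cube([1021, 277, 199]);
translate([281, 999, 398]) cube([1021, 277, 199]);
translate([281, 1276, 597]) cube([1021, 277, 199]);
translate([281, 1553, 796]) cube([1021, 277, 199]);
translate([281, 1830, 995]) cube([1021, 277, 199]);


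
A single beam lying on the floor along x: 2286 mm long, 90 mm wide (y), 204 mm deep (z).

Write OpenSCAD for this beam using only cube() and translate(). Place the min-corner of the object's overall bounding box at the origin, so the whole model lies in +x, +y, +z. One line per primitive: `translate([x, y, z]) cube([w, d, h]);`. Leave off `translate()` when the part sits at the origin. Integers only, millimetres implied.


cube([2286, 90, 204]);


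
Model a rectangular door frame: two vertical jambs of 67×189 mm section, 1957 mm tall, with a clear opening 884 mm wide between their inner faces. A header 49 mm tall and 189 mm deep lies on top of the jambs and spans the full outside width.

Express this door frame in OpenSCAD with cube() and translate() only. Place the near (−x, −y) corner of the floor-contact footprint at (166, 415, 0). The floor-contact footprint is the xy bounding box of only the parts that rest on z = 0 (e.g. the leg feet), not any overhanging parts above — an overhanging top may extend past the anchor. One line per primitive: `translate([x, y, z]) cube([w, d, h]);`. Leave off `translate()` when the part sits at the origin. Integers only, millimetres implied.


translate([166, 415, 0]) cube([67, 189, 1957]);
translate([1117, 415, 0]) cube([67, 189, 1957]);
translate([166, 415, 1957]) cube([1018, 189, 49]);


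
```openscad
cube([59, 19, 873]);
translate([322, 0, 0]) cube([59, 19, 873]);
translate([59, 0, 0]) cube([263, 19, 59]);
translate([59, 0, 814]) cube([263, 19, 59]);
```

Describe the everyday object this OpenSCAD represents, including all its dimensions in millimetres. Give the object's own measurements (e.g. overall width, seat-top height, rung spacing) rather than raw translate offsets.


A rectangular picture frame lying in the x–z plane (depth along y). The opening is 263 mm wide (x) by 755 mm tall (z), surrounded by a border 59 mm wide on all four sides. The frame is 19 mm deep and is made of two full-height vertical stiles with two horizontal rails fitted between them.


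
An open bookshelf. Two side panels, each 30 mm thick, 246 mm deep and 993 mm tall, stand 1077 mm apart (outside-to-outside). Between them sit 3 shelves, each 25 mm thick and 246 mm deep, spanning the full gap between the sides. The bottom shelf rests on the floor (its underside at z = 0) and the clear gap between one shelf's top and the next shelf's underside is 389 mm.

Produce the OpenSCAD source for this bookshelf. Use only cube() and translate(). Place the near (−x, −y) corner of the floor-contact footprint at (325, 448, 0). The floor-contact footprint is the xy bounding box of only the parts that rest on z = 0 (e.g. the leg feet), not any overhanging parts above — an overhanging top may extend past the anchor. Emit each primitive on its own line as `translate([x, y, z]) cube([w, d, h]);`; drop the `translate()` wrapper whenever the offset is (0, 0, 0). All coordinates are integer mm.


translate([325, 448, 0]) cube([30, 246, 993]);
translate([1372, 448, 0]) cube([30, 246, 993]);
translate([355, 448, 0]) cube([1017, 246, 25]);
translate([355, 448, 414]) cube([1017, 246, 25]);
translate([355, 448, 828]) cube([1017, 246, 25]);


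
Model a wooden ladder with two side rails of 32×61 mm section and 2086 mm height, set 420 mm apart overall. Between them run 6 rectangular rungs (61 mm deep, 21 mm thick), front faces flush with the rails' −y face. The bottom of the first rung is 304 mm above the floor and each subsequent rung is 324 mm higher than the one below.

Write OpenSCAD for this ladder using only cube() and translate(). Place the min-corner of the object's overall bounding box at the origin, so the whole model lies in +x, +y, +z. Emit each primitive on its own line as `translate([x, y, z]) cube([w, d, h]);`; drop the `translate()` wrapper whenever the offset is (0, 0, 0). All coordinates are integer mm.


// rung span = 420 - 2*32 = 356
// rung[k] z = 304 + k*324
cube([32, 61, 2086]);
translate([388, 0, 0]) cube([32, 61, 2086]);
translate([32, 0, 304]) cube([356, 61, 21]);
translate([32, 0, 628]) cube([356, 61, 21]);
translate([32, 0, 952]) cube([356, 61, 21]);
translate([32, 0, 1276]) cube([356, 61, 21]);
translate([32, 0, 1600]) cube([356, 61, 21]);
translate([32, 0, 1924]) cube([356, 61, 21]);


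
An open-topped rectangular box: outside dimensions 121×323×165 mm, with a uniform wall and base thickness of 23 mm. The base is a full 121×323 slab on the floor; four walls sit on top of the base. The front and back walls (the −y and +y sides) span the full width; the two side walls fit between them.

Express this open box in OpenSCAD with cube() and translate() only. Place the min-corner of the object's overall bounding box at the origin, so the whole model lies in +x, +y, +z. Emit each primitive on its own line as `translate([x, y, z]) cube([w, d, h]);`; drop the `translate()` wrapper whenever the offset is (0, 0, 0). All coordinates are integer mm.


cube([121, 323, 23]);
translate([0, 0, 23]) cube([121, 23, 142]);
translate([0, 300, 23]) cube([121, 23, 142]);
translate([0, 23, 23]) cube([23, 277, 142]);
translate([98, 23, 23]) cube([23, 277, 142]);


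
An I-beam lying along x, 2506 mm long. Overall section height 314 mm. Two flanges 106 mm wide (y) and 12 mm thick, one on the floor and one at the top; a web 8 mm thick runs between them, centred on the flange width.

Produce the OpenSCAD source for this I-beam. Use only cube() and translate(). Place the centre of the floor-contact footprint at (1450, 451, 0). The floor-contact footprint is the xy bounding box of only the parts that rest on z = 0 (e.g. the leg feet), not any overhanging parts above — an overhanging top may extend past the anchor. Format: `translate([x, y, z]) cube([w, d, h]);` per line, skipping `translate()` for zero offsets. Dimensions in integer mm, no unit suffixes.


translate([197, 398, 0]) cube([2506, 106, 12]);
translate([197, 447, 12]) cube([2506, 8, 290]);
translate([197, 398, 302]) cube([2506, 106, 12]);


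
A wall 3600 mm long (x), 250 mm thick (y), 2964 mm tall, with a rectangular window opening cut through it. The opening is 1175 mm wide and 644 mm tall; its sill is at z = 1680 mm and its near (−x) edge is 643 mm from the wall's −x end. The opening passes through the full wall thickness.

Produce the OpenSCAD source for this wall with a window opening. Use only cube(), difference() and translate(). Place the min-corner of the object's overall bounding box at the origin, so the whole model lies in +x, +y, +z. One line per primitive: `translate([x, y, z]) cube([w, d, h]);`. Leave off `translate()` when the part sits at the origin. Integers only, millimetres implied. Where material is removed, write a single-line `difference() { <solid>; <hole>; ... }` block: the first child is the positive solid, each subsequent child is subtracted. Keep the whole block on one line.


difference() { cube([3600, 250, 2964]); translate([643, 0, 1680]) cube([1175, 250, 644]); }


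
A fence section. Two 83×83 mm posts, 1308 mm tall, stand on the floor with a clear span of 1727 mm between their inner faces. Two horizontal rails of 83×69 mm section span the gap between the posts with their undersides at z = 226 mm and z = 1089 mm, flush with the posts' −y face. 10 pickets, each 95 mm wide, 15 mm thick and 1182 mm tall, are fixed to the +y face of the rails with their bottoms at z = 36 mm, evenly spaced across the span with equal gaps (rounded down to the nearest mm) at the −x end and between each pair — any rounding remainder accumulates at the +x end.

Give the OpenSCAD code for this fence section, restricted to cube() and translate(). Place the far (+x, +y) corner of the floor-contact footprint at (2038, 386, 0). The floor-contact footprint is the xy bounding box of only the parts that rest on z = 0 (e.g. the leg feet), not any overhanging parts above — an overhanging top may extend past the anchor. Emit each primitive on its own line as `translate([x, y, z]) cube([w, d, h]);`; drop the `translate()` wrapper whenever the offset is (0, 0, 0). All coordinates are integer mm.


translate([145, 303, 0]) cube([83, 83, 1308]);
translate([1955, 303, 0]) cube([83, 83, 1308]);
translate([228, 303, 226]) cube([1727, 83, 69]);
translate([228, 303, 1089]) cube([1727, 83, 69]);
translate([298, 386, 36]) cube([95, 15, 1182]);
translate([463, 386, 36]) cube([95, 15, 1182]);
translate([628, 386, 36]) cube([95, 15, 1182]);
translate([793, 386, 36]) cube([95, 15, 1182]);
translate([958, 386, 36]) cube([95, 15, 1182]);
translate([1123, 386, 36]) cube([95, 15, 1182]);
translate([1288, 386, 36]) cube([95, 15, 1182]);
translate([1453, 386, 36]) cube([95, 15, 1182]);
translate([1618, 386, 36]) cube([95, 15, 1182]);
translate([1783, 386, 36]) cube([95, 15, 1182]);


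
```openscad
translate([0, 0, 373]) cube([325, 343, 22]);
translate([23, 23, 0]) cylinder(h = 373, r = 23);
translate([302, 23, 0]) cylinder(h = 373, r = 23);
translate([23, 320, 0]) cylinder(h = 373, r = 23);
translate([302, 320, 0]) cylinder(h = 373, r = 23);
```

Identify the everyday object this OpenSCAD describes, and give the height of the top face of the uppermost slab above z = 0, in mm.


A stool. The seat height is 395 mm.

A 325×343×22 slab at z = 373 on four corner cylinders — a stool. The seat top is 373 + 22 = 395 mm.


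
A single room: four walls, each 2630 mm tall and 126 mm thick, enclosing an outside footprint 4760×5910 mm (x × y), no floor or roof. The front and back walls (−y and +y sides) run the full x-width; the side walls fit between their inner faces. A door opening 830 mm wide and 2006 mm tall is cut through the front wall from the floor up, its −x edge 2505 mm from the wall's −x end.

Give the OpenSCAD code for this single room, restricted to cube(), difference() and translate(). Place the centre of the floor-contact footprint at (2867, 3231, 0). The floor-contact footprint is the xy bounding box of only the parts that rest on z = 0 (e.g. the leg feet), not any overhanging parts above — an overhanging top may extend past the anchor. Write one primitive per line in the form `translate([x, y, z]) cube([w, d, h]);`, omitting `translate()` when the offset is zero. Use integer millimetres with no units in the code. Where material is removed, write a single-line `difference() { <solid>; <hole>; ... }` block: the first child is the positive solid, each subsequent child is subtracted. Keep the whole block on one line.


difference() { translate([487, 276, 0]) cube([4760, 126, 2630]); translate([2992, 276, 0]) cube([830, 126, 2006]); }
translate([487, 6060, 0]) cube([4760, 126, 2630]);
translate([487, 402, 0]) cube([126, 5658, 2630]);
translate([5121, 402, 0]) cube([126, 5658, 2630]);


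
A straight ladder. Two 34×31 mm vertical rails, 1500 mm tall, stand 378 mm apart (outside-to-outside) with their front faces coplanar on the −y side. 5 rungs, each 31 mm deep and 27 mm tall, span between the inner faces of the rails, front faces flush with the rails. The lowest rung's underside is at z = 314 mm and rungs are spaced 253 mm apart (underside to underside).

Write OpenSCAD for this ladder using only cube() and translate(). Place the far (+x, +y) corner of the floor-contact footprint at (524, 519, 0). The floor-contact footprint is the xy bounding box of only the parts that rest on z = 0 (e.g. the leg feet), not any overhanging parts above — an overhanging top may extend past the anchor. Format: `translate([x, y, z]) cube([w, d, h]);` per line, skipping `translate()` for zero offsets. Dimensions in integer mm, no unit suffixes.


translate([146, 488, 0]) cube([34, 31, 1500]);
translate([490, 488, 0]) cube([34, 31, 1500]);
translate([180, 488, 314]) cube([310, 31, 27]);
translate([180, 488, 567]) cube([310, 31, 27]);
translate([180, 488, 820]) cube([310, 31, 27]);
translate([180, 488, 1073]) cube([310, 31, 27]);
translate([180, 488, 1326]) cube([310, 31, 27]);


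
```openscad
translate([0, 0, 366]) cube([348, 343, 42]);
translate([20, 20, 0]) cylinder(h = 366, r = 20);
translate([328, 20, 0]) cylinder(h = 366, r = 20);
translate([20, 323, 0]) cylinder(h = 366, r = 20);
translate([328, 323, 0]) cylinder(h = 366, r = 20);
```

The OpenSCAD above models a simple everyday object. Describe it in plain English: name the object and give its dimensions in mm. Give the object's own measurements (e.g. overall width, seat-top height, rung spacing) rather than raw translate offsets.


A simple wooden stool: a rectangular seat 348 mm (x) by 343 mm (y), 42 mm thick, top face at z = 408 mm, on four round legs, each 40 mm in diameter. The legs rest on z = 0, each leg's axis is inset half a diameter from the nearest pair of seat edges (so the leg's bounding box is flush with the corner).


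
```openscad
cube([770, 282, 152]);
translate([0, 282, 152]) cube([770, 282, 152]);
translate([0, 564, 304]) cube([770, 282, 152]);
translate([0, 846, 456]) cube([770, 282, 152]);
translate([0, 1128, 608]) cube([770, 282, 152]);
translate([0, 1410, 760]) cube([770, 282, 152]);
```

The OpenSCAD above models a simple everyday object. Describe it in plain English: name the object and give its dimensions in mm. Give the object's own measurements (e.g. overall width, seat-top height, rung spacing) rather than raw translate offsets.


A straight staircase of 6 solid steps. Each step is 770 mm wide (x), 282 mm deep (y, the going) and 152 mm tall (the rise). The first step rests on the floor; each subsequent step sits one going further in +y and one rise higher in +z, directly behind and above the previous step with no overlap.


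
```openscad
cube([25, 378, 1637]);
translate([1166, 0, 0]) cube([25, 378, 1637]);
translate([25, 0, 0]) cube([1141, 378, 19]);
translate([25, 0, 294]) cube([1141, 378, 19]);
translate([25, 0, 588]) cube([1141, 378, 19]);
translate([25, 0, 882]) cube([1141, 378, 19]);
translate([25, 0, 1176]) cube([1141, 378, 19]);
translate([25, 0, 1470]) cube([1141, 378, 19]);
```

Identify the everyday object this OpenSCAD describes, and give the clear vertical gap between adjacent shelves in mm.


A bookshelf. The clear shelf gap is 275 mm.

Two tall side panels with 6 horizontal boards between them — a bookshelf. The first two shelf undersides are at z = 0 and z = 294; with shelf thickness 19, the clear gap is 294 − 0 − 19 = 275 mm.


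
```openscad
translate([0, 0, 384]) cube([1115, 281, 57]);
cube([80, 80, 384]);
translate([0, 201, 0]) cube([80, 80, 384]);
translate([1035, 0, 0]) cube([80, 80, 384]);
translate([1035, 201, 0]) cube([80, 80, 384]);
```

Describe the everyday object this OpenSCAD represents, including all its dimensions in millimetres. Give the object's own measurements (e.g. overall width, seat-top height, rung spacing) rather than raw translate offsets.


A long wooden bench with a 1115 mm (x) × 281 mm (y) seat, 57 mm thick, its top surface 441 mm above the floor. Four 80 mm square legs at the seat corners, flush with the edges, run from z = 0 to the seat underside.


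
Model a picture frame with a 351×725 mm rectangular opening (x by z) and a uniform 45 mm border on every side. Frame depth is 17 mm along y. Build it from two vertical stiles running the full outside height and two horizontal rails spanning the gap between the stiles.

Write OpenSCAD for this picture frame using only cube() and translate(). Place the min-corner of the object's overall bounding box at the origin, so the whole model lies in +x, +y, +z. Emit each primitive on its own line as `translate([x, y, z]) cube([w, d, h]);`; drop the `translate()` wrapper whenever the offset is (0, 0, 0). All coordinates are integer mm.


cube([45, 17, 815]);
translate([396, 0, 0]) cube([45, 17, 815]);
translate([45, 0, 0]) cube([351, 17, 45]);
translate([45, 0, 770]) cube([351, 17, 45]);


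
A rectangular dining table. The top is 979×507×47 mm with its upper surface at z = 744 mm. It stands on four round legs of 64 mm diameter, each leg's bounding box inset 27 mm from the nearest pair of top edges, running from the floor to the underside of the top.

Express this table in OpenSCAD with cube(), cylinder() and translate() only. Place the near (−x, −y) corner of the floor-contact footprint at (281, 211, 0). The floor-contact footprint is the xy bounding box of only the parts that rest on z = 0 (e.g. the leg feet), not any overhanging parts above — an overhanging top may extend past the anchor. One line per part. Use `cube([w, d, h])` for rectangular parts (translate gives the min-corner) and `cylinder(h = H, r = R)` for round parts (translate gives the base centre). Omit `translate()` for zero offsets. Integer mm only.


translate([254, 184, 697]) cube([979, 507, 47]);
translate([313, 243, 0]) cylinder(h = 697, r = 32);
translate([1174, 243, 0]) cylinder(h = 697, r = 32);
translate([313, 632, 0]) cylinder(h = 697, r = 32);
translate([1174, 632, 0]) cylinder(h = 697, r = 32);


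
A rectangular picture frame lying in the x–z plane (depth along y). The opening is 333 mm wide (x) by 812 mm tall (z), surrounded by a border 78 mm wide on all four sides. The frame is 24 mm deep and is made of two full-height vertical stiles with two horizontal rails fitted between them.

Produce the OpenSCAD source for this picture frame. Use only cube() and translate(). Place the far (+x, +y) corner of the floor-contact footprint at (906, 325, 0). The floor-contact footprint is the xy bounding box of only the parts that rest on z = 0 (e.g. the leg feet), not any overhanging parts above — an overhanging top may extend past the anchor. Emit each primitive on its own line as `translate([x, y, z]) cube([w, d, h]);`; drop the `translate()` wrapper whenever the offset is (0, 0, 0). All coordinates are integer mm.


translate([417, 301, 0]) cube([78, 24, 968]);
translate([828, 301, 0]) cube([78, 24, 968]);
translate([495, 301, 0]) cube([333, 24, 78]);
translate([495, 301, 890]) cube([333, 24, 78]);


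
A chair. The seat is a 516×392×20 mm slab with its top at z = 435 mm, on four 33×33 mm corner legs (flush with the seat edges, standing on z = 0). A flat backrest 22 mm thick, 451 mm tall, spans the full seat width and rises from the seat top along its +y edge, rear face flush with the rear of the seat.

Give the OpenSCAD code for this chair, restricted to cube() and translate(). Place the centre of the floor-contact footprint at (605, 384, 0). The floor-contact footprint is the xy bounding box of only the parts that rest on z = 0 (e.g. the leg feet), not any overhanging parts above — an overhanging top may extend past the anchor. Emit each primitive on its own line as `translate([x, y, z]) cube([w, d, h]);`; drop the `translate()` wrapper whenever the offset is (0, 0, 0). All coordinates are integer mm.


translate([347, 188, 415]) cube([516, 392, 20]);
translate([347, 188, 0]) cube([33, 33, 415]);
translate([830, 188, 0]) cube([33, 33, 415]);
translate([347, 547, 0]) cube([33, 33, 415]);
translate([830, 547, 0]) cube([33, 33, 415]);
translate([347, 558, 435]) cube([516, 22, 451]);


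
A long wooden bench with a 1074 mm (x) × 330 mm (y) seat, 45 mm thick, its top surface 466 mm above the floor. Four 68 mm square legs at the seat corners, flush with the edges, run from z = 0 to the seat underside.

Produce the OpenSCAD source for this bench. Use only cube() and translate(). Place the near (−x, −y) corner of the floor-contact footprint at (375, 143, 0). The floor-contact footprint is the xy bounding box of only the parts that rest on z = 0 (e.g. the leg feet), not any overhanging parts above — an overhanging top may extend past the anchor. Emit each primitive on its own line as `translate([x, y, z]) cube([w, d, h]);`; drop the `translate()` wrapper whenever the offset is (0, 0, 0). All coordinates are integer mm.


translate([375, 143, 421]) cube([1074, 330, 45]);
translate([375, 143, 0]) cube([68, 68, 421]);
translate([375, 405, 0]) cube([68, 68, 421]);
translate([1381, 143, 0]) cube([68, 68, 421]);
translate([1381, 405, 0]) cube([68, 68, 421]);


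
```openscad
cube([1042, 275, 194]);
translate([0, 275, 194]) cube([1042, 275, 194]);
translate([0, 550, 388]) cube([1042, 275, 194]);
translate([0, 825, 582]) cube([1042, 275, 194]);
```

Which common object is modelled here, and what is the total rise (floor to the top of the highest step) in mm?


A staircase. The total rise is 776 mm.

4 identical blocks, each offset up and back from the previous — a staircase. Each step is 194 mm tall and there are 4 of them, so the total rise is 4 × 194 = 776 mm.


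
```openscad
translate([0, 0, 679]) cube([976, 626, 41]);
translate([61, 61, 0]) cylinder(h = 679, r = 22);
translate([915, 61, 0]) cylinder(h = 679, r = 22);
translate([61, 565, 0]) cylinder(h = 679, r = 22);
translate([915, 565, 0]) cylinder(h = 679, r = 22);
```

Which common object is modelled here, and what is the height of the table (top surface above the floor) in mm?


A table. The table height is 720 mm.

A 976×626×41 slab sits at z = 679 on four Ø44 mm round legs — a table. The top surface is at 679 + 41 = 720 mm.


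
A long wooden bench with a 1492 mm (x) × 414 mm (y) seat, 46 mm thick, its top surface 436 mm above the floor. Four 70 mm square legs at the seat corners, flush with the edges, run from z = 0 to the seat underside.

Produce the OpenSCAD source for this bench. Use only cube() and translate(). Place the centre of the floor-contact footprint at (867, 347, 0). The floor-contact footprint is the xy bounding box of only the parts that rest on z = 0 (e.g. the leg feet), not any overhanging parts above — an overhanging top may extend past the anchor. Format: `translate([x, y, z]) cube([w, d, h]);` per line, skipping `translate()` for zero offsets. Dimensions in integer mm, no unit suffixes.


translate([121, 140, 390]) cube([1492, 414, 46]);
translate([121, 140, 0]) cube([70, 70, 390]);
translate([121, 484, 0]) cube([70, 70, 390]);
translate([1543, 140, 0]) cube([70, 70, 390]);
translate([1543, 484, 0]) cube([70, 70, 390]);


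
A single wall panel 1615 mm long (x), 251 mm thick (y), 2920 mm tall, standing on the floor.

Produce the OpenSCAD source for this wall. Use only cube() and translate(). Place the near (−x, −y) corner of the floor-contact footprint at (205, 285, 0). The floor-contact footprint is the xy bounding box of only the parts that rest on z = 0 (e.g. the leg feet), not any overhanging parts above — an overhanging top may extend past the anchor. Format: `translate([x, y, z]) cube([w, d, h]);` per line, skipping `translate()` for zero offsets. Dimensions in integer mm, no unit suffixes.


translate([205, 285, 0]) cube([1615, 251, 2920]);


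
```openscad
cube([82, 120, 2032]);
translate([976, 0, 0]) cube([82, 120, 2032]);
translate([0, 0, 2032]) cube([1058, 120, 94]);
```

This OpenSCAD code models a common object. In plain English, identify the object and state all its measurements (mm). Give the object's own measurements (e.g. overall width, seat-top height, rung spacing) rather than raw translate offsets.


A door frame. The clear opening is 894 mm wide and 2032 mm high. Two 82 mm wide jambs, 120 mm deep, stand either side of the opening from the floor to the top of the opening. A 94 mm thick head sits across the top of both jambs, spanning the full outside width of the frame.


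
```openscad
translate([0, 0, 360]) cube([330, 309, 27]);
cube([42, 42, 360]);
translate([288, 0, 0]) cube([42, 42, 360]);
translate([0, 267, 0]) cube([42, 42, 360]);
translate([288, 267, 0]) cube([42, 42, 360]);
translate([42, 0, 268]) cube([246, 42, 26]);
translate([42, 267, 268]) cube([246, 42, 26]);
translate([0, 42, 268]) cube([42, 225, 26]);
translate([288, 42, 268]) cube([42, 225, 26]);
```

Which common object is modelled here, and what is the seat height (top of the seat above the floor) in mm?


A stool. The seat height is 387 mm.

A 330×309×27 slab at z = 360 on four corner posts — a stool. The seat top is 360 + 27 = 387 mm.


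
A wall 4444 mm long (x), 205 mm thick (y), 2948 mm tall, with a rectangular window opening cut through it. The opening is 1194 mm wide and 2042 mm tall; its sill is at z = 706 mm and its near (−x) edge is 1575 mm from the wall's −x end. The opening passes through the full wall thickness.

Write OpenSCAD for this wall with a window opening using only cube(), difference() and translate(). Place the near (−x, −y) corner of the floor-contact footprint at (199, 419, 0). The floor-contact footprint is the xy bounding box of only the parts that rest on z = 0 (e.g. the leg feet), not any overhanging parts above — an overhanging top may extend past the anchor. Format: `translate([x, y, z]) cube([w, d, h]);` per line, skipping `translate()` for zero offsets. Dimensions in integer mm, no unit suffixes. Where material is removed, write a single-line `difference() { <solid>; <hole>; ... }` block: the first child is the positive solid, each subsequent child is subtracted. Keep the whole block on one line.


difference() { translate([199, 419, 0]) cube([4444, 205, 2948]); translate([1774, 419, 706]) cube([1194, 205, 2042]); }


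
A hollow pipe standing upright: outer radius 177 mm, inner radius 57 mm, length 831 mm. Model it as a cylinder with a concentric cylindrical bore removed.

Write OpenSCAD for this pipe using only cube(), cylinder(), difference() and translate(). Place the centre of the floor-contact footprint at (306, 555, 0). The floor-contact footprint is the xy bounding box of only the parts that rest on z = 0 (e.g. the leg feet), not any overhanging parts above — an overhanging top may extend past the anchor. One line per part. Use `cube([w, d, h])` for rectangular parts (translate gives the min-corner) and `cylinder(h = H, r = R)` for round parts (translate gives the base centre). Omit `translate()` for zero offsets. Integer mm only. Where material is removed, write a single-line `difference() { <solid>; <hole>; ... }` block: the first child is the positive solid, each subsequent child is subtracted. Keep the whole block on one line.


difference() { translate([306, 555, 0]) cylinder(h = 831, r = 177); translate([306, 555, 0]) cylinder(h = 831, r = 57); }


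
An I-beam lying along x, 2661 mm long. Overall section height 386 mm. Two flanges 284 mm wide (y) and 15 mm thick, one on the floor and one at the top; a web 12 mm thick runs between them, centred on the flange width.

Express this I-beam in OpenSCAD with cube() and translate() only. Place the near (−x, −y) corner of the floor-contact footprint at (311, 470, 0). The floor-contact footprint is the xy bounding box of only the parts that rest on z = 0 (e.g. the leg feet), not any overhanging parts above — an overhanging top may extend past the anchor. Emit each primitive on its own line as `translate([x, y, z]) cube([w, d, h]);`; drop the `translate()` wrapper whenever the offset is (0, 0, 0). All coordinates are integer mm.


translate([311, 470, 0]) cube([2661, 284, 15]);
translate([311, 606, 15]) cube([2661, 12, 356]);
translate([311, 470, 371]) cube([2661, 284, 15]);


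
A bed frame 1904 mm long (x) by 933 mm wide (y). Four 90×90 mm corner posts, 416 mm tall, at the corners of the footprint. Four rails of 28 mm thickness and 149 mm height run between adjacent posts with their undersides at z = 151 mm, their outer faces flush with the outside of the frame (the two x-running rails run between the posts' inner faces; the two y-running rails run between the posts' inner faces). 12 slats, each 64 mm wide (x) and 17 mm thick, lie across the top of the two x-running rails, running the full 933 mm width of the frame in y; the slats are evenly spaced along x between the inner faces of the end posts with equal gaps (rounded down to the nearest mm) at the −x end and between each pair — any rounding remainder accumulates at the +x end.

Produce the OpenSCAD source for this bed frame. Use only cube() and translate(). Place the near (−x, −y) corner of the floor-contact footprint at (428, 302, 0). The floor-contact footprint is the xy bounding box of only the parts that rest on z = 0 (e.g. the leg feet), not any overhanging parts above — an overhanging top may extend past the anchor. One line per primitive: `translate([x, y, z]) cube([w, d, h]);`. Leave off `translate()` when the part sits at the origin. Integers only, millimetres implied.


// slat z = rail_z + rail_h = 151 + 149 = 300
// slat gap = ⌊(1724 − 12·64) / 13⌋ = 73
translate([428, 302, 0]) cube([90, 90, 416]);
translate([428, 1145, 0]) cube([90, 90, 416]);
translate([2242, 302, 0]) cube([90, 90, 416]);
translate([2242, 1145, 0]) cube([90, 90, 416]);
translate([518, 302, 151]) cube([1724, 28, 149]);
translate([518, 1207, 151]) cube([1724, 28, 149]);
translate([428, 392, 151]) cube([28, 753, 149]);
translate([2304, 392, 151]) cube([28, 753, 149]);
translate([591, 302, 300]) cube([64, 933, 17]);
translate([728, 302, 300]) cube([64, 933, 17]);
translate([865, 302, 300]) cube([64, 933, 17]);
translate([1002, 302, 300]) cube([64, 933, 17]);
translate([1139, 302, 300]) cube([64, 933, 17]);
translate([1276, 302, 300]) cube([64, 933, 17]);
translate([1413, 302, 300]) cube([64, 933, 17]);
translate([1550, 302, 300]) cube([64, 933, 17]);
translate([1687, 302, 300]) cube([64, 933, 17]);
translate([1824, 302, 300]) cube([64, 933, 17]);
translate([1961, 302, 300]) cube([64, 933, 17]);
translate([2098, 302, 300]) cube([64, 933, 17]);
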